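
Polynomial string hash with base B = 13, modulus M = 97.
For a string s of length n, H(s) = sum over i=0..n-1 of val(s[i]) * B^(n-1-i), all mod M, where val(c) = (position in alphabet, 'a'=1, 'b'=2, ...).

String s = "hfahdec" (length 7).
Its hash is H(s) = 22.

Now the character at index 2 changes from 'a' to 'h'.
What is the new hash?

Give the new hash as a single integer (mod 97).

val('a') = 1, val('h') = 8
Position k = 2, exponent = n-1-k = 4
B^4 mod M = 13^4 mod 97 = 43
Delta = (8 - 1) * 43 mod 97 = 10
New hash = (22 + 10) mod 97 = 32

Answer: 32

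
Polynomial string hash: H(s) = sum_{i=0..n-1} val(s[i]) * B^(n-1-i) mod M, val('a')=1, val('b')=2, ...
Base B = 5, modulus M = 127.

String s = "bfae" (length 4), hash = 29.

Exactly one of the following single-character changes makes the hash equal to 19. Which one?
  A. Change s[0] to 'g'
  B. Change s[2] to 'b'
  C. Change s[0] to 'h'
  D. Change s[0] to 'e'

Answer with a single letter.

Option A: s[0]='b'->'g', delta=(7-2)*5^3 mod 127 = 117, hash=29+117 mod 127 = 19 <-- target
Option B: s[2]='a'->'b', delta=(2-1)*5^1 mod 127 = 5, hash=29+5 mod 127 = 34
Option C: s[0]='b'->'h', delta=(8-2)*5^3 mod 127 = 115, hash=29+115 mod 127 = 17
Option D: s[0]='b'->'e', delta=(5-2)*5^3 mod 127 = 121, hash=29+121 mod 127 = 23

Answer: A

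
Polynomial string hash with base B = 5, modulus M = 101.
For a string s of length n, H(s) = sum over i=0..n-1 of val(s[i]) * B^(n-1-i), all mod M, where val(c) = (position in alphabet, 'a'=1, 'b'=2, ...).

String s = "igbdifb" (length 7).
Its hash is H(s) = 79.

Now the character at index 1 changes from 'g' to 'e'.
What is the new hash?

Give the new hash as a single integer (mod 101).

val('g') = 7, val('e') = 5
Position k = 1, exponent = n-1-k = 5
B^5 mod M = 5^5 mod 101 = 95
Delta = (5 - 7) * 95 mod 101 = 12
New hash = (79 + 12) mod 101 = 91

Answer: 91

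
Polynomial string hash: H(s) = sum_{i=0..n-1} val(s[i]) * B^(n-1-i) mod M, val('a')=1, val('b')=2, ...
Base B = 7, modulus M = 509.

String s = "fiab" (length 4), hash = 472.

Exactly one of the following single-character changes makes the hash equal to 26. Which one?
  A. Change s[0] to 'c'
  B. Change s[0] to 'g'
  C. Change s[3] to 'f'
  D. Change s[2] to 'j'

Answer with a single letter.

Answer: D

Derivation:
Option A: s[0]='f'->'c', delta=(3-6)*7^3 mod 509 = 498, hash=472+498 mod 509 = 461
Option B: s[0]='f'->'g', delta=(7-6)*7^3 mod 509 = 343, hash=472+343 mod 509 = 306
Option C: s[3]='b'->'f', delta=(6-2)*7^0 mod 509 = 4, hash=472+4 mod 509 = 476
Option D: s[2]='a'->'j', delta=(10-1)*7^1 mod 509 = 63, hash=472+63 mod 509 = 26 <-- target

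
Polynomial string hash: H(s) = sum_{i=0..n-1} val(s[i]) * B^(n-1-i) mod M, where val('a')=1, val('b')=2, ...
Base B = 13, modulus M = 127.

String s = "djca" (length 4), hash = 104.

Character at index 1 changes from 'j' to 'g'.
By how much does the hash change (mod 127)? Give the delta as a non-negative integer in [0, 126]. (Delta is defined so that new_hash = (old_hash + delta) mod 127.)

Answer: 1

Derivation:
Delta formula: (val(new) - val(old)) * B^(n-1-k) mod M
  val('g') - val('j') = 7 - 10 = -3
  B^(n-1-k) = 13^2 mod 127 = 42
  Delta = -3 * 42 mod 127 = 1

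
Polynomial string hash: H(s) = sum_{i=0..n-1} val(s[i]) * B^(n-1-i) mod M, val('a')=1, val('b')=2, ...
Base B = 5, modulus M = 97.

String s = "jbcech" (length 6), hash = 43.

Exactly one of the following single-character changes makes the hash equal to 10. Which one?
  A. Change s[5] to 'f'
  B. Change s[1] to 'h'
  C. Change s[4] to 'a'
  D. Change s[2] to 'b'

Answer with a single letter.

Answer: B

Derivation:
Option A: s[5]='h'->'f', delta=(6-8)*5^0 mod 97 = 95, hash=43+95 mod 97 = 41
Option B: s[1]='b'->'h', delta=(8-2)*5^4 mod 97 = 64, hash=43+64 mod 97 = 10 <-- target
Option C: s[4]='c'->'a', delta=(1-3)*5^1 mod 97 = 87, hash=43+87 mod 97 = 33
Option D: s[2]='c'->'b', delta=(2-3)*5^3 mod 97 = 69, hash=43+69 mod 97 = 15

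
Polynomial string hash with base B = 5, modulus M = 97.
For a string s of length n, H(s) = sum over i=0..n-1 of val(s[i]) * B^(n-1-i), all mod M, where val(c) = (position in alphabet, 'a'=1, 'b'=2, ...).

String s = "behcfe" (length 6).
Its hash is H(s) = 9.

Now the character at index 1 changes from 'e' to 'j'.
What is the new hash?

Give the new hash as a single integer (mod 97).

val('e') = 5, val('j') = 10
Position k = 1, exponent = n-1-k = 4
B^4 mod M = 5^4 mod 97 = 43
Delta = (10 - 5) * 43 mod 97 = 21
New hash = (9 + 21) mod 97 = 30

Answer: 30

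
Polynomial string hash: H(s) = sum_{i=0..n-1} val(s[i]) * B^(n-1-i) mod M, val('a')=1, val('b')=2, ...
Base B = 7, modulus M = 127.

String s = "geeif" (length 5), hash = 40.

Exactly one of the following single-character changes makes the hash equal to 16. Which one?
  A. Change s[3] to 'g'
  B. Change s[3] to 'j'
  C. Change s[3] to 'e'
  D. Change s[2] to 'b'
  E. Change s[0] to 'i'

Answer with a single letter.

Option A: s[3]='i'->'g', delta=(7-9)*7^1 mod 127 = 113, hash=40+113 mod 127 = 26
Option B: s[3]='i'->'j', delta=(10-9)*7^1 mod 127 = 7, hash=40+7 mod 127 = 47
Option C: s[3]='i'->'e', delta=(5-9)*7^1 mod 127 = 99, hash=40+99 mod 127 = 12
Option D: s[2]='e'->'b', delta=(2-5)*7^2 mod 127 = 107, hash=40+107 mod 127 = 20
Option E: s[0]='g'->'i', delta=(9-7)*7^4 mod 127 = 103, hash=40+103 mod 127 = 16 <-- target

Answer: E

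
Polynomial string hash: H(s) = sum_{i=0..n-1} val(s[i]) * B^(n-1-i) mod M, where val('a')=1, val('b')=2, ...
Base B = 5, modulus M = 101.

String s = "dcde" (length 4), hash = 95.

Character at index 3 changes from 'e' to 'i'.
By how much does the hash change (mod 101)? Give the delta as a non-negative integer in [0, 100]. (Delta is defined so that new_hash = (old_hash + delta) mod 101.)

Delta formula: (val(new) - val(old)) * B^(n-1-k) mod M
  val('i') - val('e') = 9 - 5 = 4
  B^(n-1-k) = 5^0 mod 101 = 1
  Delta = 4 * 1 mod 101 = 4

Answer: 4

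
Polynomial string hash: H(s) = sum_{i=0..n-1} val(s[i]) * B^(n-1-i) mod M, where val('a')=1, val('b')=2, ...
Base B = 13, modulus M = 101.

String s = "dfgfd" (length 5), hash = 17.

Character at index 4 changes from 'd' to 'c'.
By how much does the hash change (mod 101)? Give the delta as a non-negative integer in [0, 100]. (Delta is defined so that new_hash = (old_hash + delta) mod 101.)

Answer: 100

Derivation:
Delta formula: (val(new) - val(old)) * B^(n-1-k) mod M
  val('c') - val('d') = 3 - 4 = -1
  B^(n-1-k) = 13^0 mod 101 = 1
  Delta = -1 * 1 mod 101 = 100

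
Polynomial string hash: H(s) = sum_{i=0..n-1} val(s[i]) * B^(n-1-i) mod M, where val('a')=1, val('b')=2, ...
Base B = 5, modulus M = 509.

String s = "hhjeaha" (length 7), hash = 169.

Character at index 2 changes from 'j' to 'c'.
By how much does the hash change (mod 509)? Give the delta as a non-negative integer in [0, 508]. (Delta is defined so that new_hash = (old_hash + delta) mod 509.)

Answer: 206

Derivation:
Delta formula: (val(new) - val(old)) * B^(n-1-k) mod M
  val('c') - val('j') = 3 - 10 = -7
  B^(n-1-k) = 5^4 mod 509 = 116
  Delta = -7 * 116 mod 509 = 206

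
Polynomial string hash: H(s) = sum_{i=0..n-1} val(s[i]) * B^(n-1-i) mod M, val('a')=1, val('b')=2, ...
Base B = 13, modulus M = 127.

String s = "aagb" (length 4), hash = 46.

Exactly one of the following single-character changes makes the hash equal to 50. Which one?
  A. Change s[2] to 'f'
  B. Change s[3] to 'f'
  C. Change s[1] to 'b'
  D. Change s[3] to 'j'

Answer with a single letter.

Option A: s[2]='g'->'f', delta=(6-7)*13^1 mod 127 = 114, hash=46+114 mod 127 = 33
Option B: s[3]='b'->'f', delta=(6-2)*13^0 mod 127 = 4, hash=46+4 mod 127 = 50 <-- target
Option C: s[1]='a'->'b', delta=(2-1)*13^2 mod 127 = 42, hash=46+42 mod 127 = 88
Option D: s[3]='b'->'j', delta=(10-2)*13^0 mod 127 = 8, hash=46+8 mod 127 = 54

Answer: B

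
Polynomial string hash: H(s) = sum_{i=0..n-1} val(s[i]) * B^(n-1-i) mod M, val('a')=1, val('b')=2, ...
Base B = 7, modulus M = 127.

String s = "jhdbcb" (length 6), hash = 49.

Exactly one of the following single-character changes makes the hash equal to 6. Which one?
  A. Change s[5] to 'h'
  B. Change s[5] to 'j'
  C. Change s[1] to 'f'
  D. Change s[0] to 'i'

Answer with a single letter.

Answer: D

Derivation:
Option A: s[5]='b'->'h', delta=(8-2)*7^0 mod 127 = 6, hash=49+6 mod 127 = 55
Option B: s[5]='b'->'j', delta=(10-2)*7^0 mod 127 = 8, hash=49+8 mod 127 = 57
Option C: s[1]='h'->'f', delta=(6-8)*7^4 mod 127 = 24, hash=49+24 mod 127 = 73
Option D: s[0]='j'->'i', delta=(9-10)*7^5 mod 127 = 84, hash=49+84 mod 127 = 6 <-- target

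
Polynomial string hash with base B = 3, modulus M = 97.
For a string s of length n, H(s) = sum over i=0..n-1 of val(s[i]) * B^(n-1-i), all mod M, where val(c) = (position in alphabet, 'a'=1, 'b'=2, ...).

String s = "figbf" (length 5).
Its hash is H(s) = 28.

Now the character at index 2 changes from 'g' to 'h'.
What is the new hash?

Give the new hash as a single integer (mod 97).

Answer: 37

Derivation:
val('g') = 7, val('h') = 8
Position k = 2, exponent = n-1-k = 2
B^2 mod M = 3^2 mod 97 = 9
Delta = (8 - 7) * 9 mod 97 = 9
New hash = (28 + 9) mod 97 = 37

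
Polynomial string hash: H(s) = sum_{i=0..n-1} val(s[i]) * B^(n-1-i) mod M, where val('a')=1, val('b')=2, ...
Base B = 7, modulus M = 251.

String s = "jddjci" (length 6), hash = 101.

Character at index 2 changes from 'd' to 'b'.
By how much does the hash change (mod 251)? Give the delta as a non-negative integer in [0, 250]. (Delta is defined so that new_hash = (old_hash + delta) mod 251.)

Answer: 67

Derivation:
Delta formula: (val(new) - val(old)) * B^(n-1-k) mod M
  val('b') - val('d') = 2 - 4 = -2
  B^(n-1-k) = 7^3 mod 251 = 92
  Delta = -2 * 92 mod 251 = 67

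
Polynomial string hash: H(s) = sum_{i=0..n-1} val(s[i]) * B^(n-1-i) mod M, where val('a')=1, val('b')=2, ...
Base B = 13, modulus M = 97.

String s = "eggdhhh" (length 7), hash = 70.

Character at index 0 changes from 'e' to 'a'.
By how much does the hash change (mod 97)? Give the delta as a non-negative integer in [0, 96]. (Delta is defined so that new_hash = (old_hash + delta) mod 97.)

Delta formula: (val(new) - val(old)) * B^(n-1-k) mod M
  val('a') - val('e') = 1 - 5 = -4
  B^(n-1-k) = 13^6 mod 97 = 89
  Delta = -4 * 89 mod 97 = 32

Answer: 32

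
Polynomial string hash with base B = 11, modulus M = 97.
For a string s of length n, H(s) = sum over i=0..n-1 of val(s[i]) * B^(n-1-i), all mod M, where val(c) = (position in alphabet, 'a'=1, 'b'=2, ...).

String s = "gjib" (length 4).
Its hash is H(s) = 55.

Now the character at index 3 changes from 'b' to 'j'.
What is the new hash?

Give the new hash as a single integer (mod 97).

val('b') = 2, val('j') = 10
Position k = 3, exponent = n-1-k = 0
B^0 mod M = 11^0 mod 97 = 1
Delta = (10 - 2) * 1 mod 97 = 8
New hash = (55 + 8) mod 97 = 63

Answer: 63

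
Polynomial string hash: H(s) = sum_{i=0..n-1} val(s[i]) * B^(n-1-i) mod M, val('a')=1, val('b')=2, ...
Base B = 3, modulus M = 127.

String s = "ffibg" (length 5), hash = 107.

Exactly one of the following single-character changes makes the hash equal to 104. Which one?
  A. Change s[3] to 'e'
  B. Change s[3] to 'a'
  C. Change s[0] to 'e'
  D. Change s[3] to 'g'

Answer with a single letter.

Answer: B

Derivation:
Option A: s[3]='b'->'e', delta=(5-2)*3^1 mod 127 = 9, hash=107+9 mod 127 = 116
Option B: s[3]='b'->'a', delta=(1-2)*3^1 mod 127 = 124, hash=107+124 mod 127 = 104 <-- target
Option C: s[0]='f'->'e', delta=(5-6)*3^4 mod 127 = 46, hash=107+46 mod 127 = 26
Option D: s[3]='b'->'g', delta=(7-2)*3^1 mod 127 = 15, hash=107+15 mod 127 = 122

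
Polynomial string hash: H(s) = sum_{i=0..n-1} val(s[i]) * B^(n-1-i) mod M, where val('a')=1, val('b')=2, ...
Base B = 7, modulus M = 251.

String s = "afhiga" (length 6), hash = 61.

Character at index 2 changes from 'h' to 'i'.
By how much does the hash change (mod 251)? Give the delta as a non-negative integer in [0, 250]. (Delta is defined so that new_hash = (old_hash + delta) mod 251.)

Delta formula: (val(new) - val(old)) * B^(n-1-k) mod M
  val('i') - val('h') = 9 - 8 = 1
  B^(n-1-k) = 7^3 mod 251 = 92
  Delta = 1 * 92 mod 251 = 92

Answer: 92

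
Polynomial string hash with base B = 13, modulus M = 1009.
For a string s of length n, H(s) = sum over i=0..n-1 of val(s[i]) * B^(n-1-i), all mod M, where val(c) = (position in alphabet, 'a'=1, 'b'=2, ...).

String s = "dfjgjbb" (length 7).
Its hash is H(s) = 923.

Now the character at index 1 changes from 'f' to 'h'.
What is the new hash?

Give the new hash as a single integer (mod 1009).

Answer: 885

Derivation:
val('f') = 6, val('h') = 8
Position k = 1, exponent = n-1-k = 5
B^5 mod M = 13^5 mod 1009 = 990
Delta = (8 - 6) * 990 mod 1009 = 971
New hash = (923 + 971) mod 1009 = 885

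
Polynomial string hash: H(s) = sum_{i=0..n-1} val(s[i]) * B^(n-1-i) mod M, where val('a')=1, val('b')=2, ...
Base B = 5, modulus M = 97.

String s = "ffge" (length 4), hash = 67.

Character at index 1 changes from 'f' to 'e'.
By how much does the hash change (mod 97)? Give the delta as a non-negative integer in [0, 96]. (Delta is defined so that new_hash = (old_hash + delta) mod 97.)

Answer: 72

Derivation:
Delta formula: (val(new) - val(old)) * B^(n-1-k) mod M
  val('e') - val('f') = 5 - 6 = -1
  B^(n-1-k) = 5^2 mod 97 = 25
  Delta = -1 * 25 mod 97 = 72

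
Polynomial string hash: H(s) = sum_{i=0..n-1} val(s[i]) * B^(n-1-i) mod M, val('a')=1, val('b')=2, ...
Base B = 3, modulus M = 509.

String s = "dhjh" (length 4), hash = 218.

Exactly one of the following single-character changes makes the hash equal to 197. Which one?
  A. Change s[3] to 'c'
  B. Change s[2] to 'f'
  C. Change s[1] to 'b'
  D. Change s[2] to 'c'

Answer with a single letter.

Answer: D

Derivation:
Option A: s[3]='h'->'c', delta=(3-8)*3^0 mod 509 = 504, hash=218+504 mod 509 = 213
Option B: s[2]='j'->'f', delta=(6-10)*3^1 mod 509 = 497, hash=218+497 mod 509 = 206
Option C: s[1]='h'->'b', delta=(2-8)*3^2 mod 509 = 455, hash=218+455 mod 509 = 164
Option D: s[2]='j'->'c', delta=(3-10)*3^1 mod 509 = 488, hash=218+488 mod 509 = 197 <-- target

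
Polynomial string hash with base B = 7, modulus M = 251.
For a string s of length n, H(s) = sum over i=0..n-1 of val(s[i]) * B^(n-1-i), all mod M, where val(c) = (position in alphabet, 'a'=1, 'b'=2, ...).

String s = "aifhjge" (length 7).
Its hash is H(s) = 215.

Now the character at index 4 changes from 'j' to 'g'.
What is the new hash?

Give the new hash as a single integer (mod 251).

Answer: 68

Derivation:
val('j') = 10, val('g') = 7
Position k = 4, exponent = n-1-k = 2
B^2 mod M = 7^2 mod 251 = 49
Delta = (7 - 10) * 49 mod 251 = 104
New hash = (215 + 104) mod 251 = 68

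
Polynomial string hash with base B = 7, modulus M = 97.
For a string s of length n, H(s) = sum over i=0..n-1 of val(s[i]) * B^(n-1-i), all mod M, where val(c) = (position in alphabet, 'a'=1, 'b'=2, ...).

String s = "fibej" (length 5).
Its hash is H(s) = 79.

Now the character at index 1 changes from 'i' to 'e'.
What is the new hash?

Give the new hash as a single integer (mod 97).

Answer: 65

Derivation:
val('i') = 9, val('e') = 5
Position k = 1, exponent = n-1-k = 3
B^3 mod M = 7^3 mod 97 = 52
Delta = (5 - 9) * 52 mod 97 = 83
New hash = (79 + 83) mod 97 = 65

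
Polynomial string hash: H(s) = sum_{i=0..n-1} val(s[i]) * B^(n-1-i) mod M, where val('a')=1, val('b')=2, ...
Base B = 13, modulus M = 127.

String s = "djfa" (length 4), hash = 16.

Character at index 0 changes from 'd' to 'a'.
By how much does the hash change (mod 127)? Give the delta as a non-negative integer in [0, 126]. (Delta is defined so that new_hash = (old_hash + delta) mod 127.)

Answer: 13

Derivation:
Delta formula: (val(new) - val(old)) * B^(n-1-k) mod M
  val('a') - val('d') = 1 - 4 = -3
  B^(n-1-k) = 13^3 mod 127 = 38
  Delta = -3 * 38 mod 127 = 13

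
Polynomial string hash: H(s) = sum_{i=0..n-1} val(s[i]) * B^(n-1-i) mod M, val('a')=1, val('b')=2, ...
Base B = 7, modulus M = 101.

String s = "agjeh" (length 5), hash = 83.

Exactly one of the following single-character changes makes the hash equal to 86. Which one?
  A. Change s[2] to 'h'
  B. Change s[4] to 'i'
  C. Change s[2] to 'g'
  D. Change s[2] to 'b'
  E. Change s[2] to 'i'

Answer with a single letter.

Answer: A

Derivation:
Option A: s[2]='j'->'h', delta=(8-10)*7^2 mod 101 = 3, hash=83+3 mod 101 = 86 <-- target
Option B: s[4]='h'->'i', delta=(9-8)*7^0 mod 101 = 1, hash=83+1 mod 101 = 84
Option C: s[2]='j'->'g', delta=(7-10)*7^2 mod 101 = 55, hash=83+55 mod 101 = 37
Option D: s[2]='j'->'b', delta=(2-10)*7^2 mod 101 = 12, hash=83+12 mod 101 = 95
Option E: s[2]='j'->'i', delta=(9-10)*7^2 mod 101 = 52, hash=83+52 mod 101 = 34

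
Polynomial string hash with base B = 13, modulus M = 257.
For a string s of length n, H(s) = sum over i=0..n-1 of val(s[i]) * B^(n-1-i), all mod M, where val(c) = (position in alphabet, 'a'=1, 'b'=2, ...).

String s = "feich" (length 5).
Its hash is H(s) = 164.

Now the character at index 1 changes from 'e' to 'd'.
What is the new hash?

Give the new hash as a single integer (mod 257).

Answer: 23

Derivation:
val('e') = 5, val('d') = 4
Position k = 1, exponent = n-1-k = 3
B^3 mod M = 13^3 mod 257 = 141
Delta = (4 - 5) * 141 mod 257 = 116
New hash = (164 + 116) mod 257 = 23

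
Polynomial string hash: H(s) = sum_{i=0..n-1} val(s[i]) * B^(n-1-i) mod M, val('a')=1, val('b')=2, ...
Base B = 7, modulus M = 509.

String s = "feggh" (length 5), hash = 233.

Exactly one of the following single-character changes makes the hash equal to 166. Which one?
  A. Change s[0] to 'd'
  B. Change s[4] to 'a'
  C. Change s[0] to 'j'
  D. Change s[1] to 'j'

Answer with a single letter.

Option A: s[0]='f'->'d', delta=(4-6)*7^4 mod 509 = 288, hash=233+288 mod 509 = 12
Option B: s[4]='h'->'a', delta=(1-8)*7^0 mod 509 = 502, hash=233+502 mod 509 = 226
Option C: s[0]='f'->'j', delta=(10-6)*7^4 mod 509 = 442, hash=233+442 mod 509 = 166 <-- target
Option D: s[1]='e'->'j', delta=(10-5)*7^3 mod 509 = 188, hash=233+188 mod 509 = 421

Answer: C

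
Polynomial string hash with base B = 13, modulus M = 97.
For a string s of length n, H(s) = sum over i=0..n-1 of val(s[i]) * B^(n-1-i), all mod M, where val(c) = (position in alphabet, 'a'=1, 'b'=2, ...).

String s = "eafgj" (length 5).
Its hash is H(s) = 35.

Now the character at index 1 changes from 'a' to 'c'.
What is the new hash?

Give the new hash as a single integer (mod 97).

Answer: 64

Derivation:
val('a') = 1, val('c') = 3
Position k = 1, exponent = n-1-k = 3
B^3 mod M = 13^3 mod 97 = 63
Delta = (3 - 1) * 63 mod 97 = 29
New hash = (35 + 29) mod 97 = 64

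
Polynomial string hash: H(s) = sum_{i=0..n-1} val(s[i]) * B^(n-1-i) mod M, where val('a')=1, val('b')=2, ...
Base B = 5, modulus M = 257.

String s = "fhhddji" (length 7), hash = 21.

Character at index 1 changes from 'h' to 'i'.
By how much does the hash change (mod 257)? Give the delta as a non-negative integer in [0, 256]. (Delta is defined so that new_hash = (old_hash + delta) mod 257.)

Delta formula: (val(new) - val(old)) * B^(n-1-k) mod M
  val('i') - val('h') = 9 - 8 = 1
  B^(n-1-k) = 5^5 mod 257 = 41
  Delta = 1 * 41 mod 257 = 41

Answer: 41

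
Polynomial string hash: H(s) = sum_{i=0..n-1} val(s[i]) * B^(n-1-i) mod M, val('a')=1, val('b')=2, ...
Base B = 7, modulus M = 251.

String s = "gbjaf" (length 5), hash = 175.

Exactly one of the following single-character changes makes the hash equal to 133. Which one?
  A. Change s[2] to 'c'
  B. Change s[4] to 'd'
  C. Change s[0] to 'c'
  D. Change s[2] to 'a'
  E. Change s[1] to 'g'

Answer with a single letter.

Answer: E

Derivation:
Option A: s[2]='j'->'c', delta=(3-10)*7^2 mod 251 = 159, hash=175+159 mod 251 = 83
Option B: s[4]='f'->'d', delta=(4-6)*7^0 mod 251 = 249, hash=175+249 mod 251 = 173
Option C: s[0]='g'->'c', delta=(3-7)*7^4 mod 251 = 185, hash=175+185 mod 251 = 109
Option D: s[2]='j'->'a', delta=(1-10)*7^2 mod 251 = 61, hash=175+61 mod 251 = 236
Option E: s[1]='b'->'g', delta=(7-2)*7^3 mod 251 = 209, hash=175+209 mod 251 = 133 <-- target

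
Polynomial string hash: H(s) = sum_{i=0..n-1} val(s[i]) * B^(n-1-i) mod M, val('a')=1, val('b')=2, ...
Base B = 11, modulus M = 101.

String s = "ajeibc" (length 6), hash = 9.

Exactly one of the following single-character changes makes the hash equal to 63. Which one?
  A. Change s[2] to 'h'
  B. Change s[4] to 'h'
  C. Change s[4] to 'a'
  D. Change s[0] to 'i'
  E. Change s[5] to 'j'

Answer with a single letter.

Option A: s[2]='e'->'h', delta=(8-5)*11^3 mod 101 = 54, hash=9+54 mod 101 = 63 <-- target
Option B: s[4]='b'->'h', delta=(8-2)*11^1 mod 101 = 66, hash=9+66 mod 101 = 75
Option C: s[4]='b'->'a', delta=(1-2)*11^1 mod 101 = 90, hash=9+90 mod 101 = 99
Option D: s[0]='a'->'i', delta=(9-1)*11^5 mod 101 = 52, hash=9+52 mod 101 = 61
Option E: s[5]='c'->'j', delta=(10-3)*11^0 mod 101 = 7, hash=9+7 mod 101 = 16

Answer: A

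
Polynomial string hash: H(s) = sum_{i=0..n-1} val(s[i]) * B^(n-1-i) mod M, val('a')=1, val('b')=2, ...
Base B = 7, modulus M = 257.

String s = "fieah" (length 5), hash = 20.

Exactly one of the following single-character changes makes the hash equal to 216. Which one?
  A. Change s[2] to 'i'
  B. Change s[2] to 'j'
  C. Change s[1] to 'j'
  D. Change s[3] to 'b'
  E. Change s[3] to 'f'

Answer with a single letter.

Option A: s[2]='e'->'i', delta=(9-5)*7^2 mod 257 = 196, hash=20+196 mod 257 = 216 <-- target
Option B: s[2]='e'->'j', delta=(10-5)*7^2 mod 257 = 245, hash=20+245 mod 257 = 8
Option C: s[1]='i'->'j', delta=(10-9)*7^3 mod 257 = 86, hash=20+86 mod 257 = 106
Option D: s[3]='a'->'b', delta=(2-1)*7^1 mod 257 = 7, hash=20+7 mod 257 = 27
Option E: s[3]='a'->'f', delta=(6-1)*7^1 mod 257 = 35, hash=20+35 mod 257 = 55

Answer: A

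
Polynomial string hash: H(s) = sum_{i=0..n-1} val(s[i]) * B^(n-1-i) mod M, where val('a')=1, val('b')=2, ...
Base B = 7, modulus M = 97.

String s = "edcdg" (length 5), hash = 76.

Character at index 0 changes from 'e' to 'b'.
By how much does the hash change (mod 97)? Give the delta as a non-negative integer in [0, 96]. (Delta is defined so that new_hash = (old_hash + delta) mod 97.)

Answer: 72

Derivation:
Delta formula: (val(new) - val(old)) * B^(n-1-k) mod M
  val('b') - val('e') = 2 - 5 = -3
  B^(n-1-k) = 7^4 mod 97 = 73
  Delta = -3 * 73 mod 97 = 72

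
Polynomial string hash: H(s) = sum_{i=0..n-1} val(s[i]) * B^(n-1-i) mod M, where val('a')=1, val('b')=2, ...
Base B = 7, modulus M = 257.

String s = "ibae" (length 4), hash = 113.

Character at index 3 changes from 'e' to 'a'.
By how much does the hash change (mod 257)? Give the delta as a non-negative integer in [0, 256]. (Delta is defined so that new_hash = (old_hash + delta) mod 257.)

Answer: 253

Derivation:
Delta formula: (val(new) - val(old)) * B^(n-1-k) mod M
  val('a') - val('e') = 1 - 5 = -4
  B^(n-1-k) = 7^0 mod 257 = 1
  Delta = -4 * 1 mod 257 = 253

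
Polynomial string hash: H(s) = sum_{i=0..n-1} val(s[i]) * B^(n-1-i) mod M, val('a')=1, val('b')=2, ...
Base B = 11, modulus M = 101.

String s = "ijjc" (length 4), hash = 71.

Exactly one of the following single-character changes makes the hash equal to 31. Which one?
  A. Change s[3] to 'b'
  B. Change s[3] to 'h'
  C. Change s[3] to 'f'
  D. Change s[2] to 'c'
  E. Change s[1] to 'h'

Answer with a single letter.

Answer: E

Derivation:
Option A: s[3]='c'->'b', delta=(2-3)*11^0 mod 101 = 100, hash=71+100 mod 101 = 70
Option B: s[3]='c'->'h', delta=(8-3)*11^0 mod 101 = 5, hash=71+5 mod 101 = 76
Option C: s[3]='c'->'f', delta=(6-3)*11^0 mod 101 = 3, hash=71+3 mod 101 = 74
Option D: s[2]='j'->'c', delta=(3-10)*11^1 mod 101 = 24, hash=71+24 mod 101 = 95
Option E: s[1]='j'->'h', delta=(8-10)*11^2 mod 101 = 61, hash=71+61 mod 101 = 31 <-- target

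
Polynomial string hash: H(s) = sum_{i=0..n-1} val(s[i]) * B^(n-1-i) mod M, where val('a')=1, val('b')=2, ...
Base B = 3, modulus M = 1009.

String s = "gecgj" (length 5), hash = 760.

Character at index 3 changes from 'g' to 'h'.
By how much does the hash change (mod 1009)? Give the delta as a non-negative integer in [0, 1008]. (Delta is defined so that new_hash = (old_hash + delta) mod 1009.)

Delta formula: (val(new) - val(old)) * B^(n-1-k) mod M
  val('h') - val('g') = 8 - 7 = 1
  B^(n-1-k) = 3^1 mod 1009 = 3
  Delta = 1 * 3 mod 1009 = 3

Answer: 3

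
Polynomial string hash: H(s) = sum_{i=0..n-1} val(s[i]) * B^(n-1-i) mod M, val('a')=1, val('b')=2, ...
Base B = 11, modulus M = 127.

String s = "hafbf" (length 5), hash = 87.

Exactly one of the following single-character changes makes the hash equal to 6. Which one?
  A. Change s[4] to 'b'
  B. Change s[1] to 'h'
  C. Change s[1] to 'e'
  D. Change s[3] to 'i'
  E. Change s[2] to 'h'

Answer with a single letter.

Option A: s[4]='f'->'b', delta=(2-6)*11^0 mod 127 = 123, hash=87+123 mod 127 = 83
Option B: s[1]='a'->'h', delta=(8-1)*11^3 mod 127 = 46, hash=87+46 mod 127 = 6 <-- target
Option C: s[1]='a'->'e', delta=(5-1)*11^3 mod 127 = 117, hash=87+117 mod 127 = 77
Option D: s[3]='b'->'i', delta=(9-2)*11^1 mod 127 = 77, hash=87+77 mod 127 = 37
Option E: s[2]='f'->'h', delta=(8-6)*11^2 mod 127 = 115, hash=87+115 mod 127 = 75

Answer: B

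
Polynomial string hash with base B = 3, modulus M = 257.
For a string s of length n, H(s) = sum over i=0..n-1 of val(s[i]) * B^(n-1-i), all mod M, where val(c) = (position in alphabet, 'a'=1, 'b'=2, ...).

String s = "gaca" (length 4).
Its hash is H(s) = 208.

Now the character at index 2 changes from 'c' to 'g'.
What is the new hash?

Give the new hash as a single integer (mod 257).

val('c') = 3, val('g') = 7
Position k = 2, exponent = n-1-k = 1
B^1 mod M = 3^1 mod 257 = 3
Delta = (7 - 3) * 3 mod 257 = 12
New hash = (208 + 12) mod 257 = 220

Answer: 220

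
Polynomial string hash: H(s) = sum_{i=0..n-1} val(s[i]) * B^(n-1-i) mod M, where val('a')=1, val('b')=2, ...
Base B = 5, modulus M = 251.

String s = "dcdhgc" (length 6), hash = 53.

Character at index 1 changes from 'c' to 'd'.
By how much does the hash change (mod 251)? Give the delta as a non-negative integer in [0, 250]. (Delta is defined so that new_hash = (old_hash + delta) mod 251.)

Delta formula: (val(new) - val(old)) * B^(n-1-k) mod M
  val('d') - val('c') = 4 - 3 = 1
  B^(n-1-k) = 5^4 mod 251 = 123
  Delta = 1 * 123 mod 251 = 123

Answer: 123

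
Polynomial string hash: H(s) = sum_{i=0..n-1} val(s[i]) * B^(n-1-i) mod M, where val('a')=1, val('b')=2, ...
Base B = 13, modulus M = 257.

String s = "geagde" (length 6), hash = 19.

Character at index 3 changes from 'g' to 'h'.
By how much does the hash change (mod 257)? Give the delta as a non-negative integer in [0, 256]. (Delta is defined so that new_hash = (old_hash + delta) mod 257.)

Answer: 169

Derivation:
Delta formula: (val(new) - val(old)) * B^(n-1-k) mod M
  val('h') - val('g') = 8 - 7 = 1
  B^(n-1-k) = 13^2 mod 257 = 169
  Delta = 1 * 169 mod 257 = 169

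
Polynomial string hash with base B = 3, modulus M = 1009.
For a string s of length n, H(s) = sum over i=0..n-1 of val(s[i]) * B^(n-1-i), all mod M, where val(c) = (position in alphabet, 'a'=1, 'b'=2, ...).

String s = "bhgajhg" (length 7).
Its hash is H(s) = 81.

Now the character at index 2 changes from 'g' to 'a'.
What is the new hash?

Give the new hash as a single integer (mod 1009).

val('g') = 7, val('a') = 1
Position k = 2, exponent = n-1-k = 4
B^4 mod M = 3^4 mod 1009 = 81
Delta = (1 - 7) * 81 mod 1009 = 523
New hash = (81 + 523) mod 1009 = 604

Answer: 604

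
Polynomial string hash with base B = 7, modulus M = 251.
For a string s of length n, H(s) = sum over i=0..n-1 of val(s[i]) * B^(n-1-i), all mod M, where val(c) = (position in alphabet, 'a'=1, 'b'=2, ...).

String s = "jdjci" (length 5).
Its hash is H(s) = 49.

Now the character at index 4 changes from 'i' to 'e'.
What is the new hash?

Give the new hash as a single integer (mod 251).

val('i') = 9, val('e') = 5
Position k = 4, exponent = n-1-k = 0
B^0 mod M = 7^0 mod 251 = 1
Delta = (5 - 9) * 1 mod 251 = 247
New hash = (49 + 247) mod 251 = 45

Answer: 45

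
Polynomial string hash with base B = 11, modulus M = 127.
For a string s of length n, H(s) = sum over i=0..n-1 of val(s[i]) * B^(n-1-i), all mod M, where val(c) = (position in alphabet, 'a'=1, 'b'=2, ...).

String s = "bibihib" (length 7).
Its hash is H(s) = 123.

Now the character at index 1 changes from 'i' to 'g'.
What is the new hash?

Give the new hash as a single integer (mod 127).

Answer: 93

Derivation:
val('i') = 9, val('g') = 7
Position k = 1, exponent = n-1-k = 5
B^5 mod M = 11^5 mod 127 = 15
Delta = (7 - 9) * 15 mod 127 = 97
New hash = (123 + 97) mod 127 = 93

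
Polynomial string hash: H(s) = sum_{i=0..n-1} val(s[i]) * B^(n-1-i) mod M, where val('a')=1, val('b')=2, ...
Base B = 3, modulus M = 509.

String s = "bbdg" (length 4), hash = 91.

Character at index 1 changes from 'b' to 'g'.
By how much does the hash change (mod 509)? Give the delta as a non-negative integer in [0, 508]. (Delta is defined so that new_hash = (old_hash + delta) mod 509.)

Answer: 45

Derivation:
Delta formula: (val(new) - val(old)) * B^(n-1-k) mod M
  val('g') - val('b') = 7 - 2 = 5
  B^(n-1-k) = 3^2 mod 509 = 9
  Delta = 5 * 9 mod 509 = 45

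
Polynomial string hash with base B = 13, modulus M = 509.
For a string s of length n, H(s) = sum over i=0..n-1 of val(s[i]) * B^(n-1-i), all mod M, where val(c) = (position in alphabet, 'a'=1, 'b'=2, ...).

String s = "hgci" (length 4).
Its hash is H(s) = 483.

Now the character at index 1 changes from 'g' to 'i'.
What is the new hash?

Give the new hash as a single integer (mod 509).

Answer: 312

Derivation:
val('g') = 7, val('i') = 9
Position k = 1, exponent = n-1-k = 2
B^2 mod M = 13^2 mod 509 = 169
Delta = (9 - 7) * 169 mod 509 = 338
New hash = (483 + 338) mod 509 = 312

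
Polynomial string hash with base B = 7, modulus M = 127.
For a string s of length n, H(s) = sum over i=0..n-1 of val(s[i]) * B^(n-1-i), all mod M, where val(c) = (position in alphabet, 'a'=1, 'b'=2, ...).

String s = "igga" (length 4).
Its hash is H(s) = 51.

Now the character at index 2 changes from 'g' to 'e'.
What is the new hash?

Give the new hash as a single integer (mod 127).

val('g') = 7, val('e') = 5
Position k = 2, exponent = n-1-k = 1
B^1 mod M = 7^1 mod 127 = 7
Delta = (5 - 7) * 7 mod 127 = 113
New hash = (51 + 113) mod 127 = 37

Answer: 37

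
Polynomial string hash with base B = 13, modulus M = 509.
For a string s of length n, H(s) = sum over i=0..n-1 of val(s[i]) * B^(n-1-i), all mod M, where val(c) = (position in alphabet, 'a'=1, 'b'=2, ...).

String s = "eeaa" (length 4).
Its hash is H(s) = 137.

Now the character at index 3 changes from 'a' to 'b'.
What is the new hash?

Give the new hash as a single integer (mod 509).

val('a') = 1, val('b') = 2
Position k = 3, exponent = n-1-k = 0
B^0 mod M = 13^0 mod 509 = 1
Delta = (2 - 1) * 1 mod 509 = 1
New hash = (137 + 1) mod 509 = 138

Answer: 138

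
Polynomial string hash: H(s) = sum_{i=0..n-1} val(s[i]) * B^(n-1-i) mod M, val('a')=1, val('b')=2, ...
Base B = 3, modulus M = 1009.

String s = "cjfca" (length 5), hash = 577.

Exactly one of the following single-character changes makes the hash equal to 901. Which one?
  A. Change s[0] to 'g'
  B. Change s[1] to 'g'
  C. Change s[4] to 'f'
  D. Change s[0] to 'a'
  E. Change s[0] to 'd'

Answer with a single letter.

Option A: s[0]='c'->'g', delta=(7-3)*3^4 mod 1009 = 324, hash=577+324 mod 1009 = 901 <-- target
Option B: s[1]='j'->'g', delta=(7-10)*3^3 mod 1009 = 928, hash=577+928 mod 1009 = 496
Option C: s[4]='a'->'f', delta=(6-1)*3^0 mod 1009 = 5, hash=577+5 mod 1009 = 582
Option D: s[0]='c'->'a', delta=(1-3)*3^4 mod 1009 = 847, hash=577+847 mod 1009 = 415
Option E: s[0]='c'->'d', delta=(4-3)*3^4 mod 1009 = 81, hash=577+81 mod 1009 = 658

Answer: A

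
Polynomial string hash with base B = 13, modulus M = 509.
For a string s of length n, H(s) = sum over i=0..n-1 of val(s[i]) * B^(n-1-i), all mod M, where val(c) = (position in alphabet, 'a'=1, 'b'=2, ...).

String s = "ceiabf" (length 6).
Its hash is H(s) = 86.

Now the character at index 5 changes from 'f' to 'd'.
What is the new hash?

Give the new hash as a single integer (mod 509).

Answer: 84

Derivation:
val('f') = 6, val('d') = 4
Position k = 5, exponent = n-1-k = 0
B^0 mod M = 13^0 mod 509 = 1
Delta = (4 - 6) * 1 mod 509 = 507
New hash = (86 + 507) mod 509 = 84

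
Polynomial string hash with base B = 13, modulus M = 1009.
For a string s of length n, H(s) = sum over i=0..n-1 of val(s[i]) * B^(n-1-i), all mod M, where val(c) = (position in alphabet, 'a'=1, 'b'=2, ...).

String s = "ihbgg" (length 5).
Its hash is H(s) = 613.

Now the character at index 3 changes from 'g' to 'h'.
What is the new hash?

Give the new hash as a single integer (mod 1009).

Answer: 626

Derivation:
val('g') = 7, val('h') = 8
Position k = 3, exponent = n-1-k = 1
B^1 mod M = 13^1 mod 1009 = 13
Delta = (8 - 7) * 13 mod 1009 = 13
New hash = (613 + 13) mod 1009 = 626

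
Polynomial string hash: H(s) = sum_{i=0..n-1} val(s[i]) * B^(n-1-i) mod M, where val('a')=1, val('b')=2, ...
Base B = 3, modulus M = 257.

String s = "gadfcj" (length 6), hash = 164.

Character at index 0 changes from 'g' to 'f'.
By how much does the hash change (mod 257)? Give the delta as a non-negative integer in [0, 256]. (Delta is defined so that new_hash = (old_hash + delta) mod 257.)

Answer: 14

Derivation:
Delta formula: (val(new) - val(old)) * B^(n-1-k) mod M
  val('f') - val('g') = 6 - 7 = -1
  B^(n-1-k) = 3^5 mod 257 = 243
  Delta = -1 * 243 mod 257 = 14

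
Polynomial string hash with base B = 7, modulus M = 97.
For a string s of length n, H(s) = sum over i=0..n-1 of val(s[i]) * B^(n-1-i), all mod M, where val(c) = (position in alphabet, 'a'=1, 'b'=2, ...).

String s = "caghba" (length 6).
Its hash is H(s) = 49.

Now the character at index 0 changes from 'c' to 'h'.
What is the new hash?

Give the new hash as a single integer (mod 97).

val('c') = 3, val('h') = 8
Position k = 0, exponent = n-1-k = 5
B^5 mod M = 7^5 mod 97 = 26
Delta = (8 - 3) * 26 mod 97 = 33
New hash = (49 + 33) mod 97 = 82

Answer: 82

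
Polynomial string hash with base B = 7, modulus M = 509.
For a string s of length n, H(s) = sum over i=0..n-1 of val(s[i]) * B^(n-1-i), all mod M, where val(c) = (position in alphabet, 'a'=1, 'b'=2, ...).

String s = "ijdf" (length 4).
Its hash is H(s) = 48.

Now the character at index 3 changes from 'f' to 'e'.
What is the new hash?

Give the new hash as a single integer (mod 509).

val('f') = 6, val('e') = 5
Position k = 3, exponent = n-1-k = 0
B^0 mod M = 7^0 mod 509 = 1
Delta = (5 - 6) * 1 mod 509 = 508
New hash = (48 + 508) mod 509 = 47

Answer: 47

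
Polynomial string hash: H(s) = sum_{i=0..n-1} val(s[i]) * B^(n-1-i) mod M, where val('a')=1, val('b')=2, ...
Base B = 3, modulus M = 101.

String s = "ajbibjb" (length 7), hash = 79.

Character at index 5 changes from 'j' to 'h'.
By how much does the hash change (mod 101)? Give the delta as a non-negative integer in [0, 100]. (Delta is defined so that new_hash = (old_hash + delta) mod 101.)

Delta formula: (val(new) - val(old)) * B^(n-1-k) mod M
  val('h') - val('j') = 8 - 10 = -2
  B^(n-1-k) = 3^1 mod 101 = 3
  Delta = -2 * 3 mod 101 = 95

Answer: 95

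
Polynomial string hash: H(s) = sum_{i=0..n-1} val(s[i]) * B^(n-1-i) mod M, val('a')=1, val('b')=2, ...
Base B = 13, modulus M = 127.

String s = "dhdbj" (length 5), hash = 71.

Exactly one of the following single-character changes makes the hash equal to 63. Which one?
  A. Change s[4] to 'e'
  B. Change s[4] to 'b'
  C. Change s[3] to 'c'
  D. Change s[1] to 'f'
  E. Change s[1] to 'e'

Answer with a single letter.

Option A: s[4]='j'->'e', delta=(5-10)*13^0 mod 127 = 122, hash=71+122 mod 127 = 66
Option B: s[4]='j'->'b', delta=(2-10)*13^0 mod 127 = 119, hash=71+119 mod 127 = 63 <-- target
Option C: s[3]='b'->'c', delta=(3-2)*13^1 mod 127 = 13, hash=71+13 mod 127 = 84
Option D: s[1]='h'->'f', delta=(6-8)*13^3 mod 127 = 51, hash=71+51 mod 127 = 122
Option E: s[1]='h'->'e', delta=(5-8)*13^3 mod 127 = 13, hash=71+13 mod 127 = 84

Answer: B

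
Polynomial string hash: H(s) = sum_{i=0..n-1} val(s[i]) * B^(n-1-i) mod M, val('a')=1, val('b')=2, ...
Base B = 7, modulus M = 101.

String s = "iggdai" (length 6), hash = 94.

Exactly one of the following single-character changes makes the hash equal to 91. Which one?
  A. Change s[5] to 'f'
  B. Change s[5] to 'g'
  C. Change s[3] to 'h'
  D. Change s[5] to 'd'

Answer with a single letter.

Answer: A

Derivation:
Option A: s[5]='i'->'f', delta=(6-9)*7^0 mod 101 = 98, hash=94+98 mod 101 = 91 <-- target
Option B: s[5]='i'->'g', delta=(7-9)*7^0 mod 101 = 99, hash=94+99 mod 101 = 92
Option C: s[3]='d'->'h', delta=(8-4)*7^2 mod 101 = 95, hash=94+95 mod 101 = 88
Option D: s[5]='i'->'d', delta=(4-9)*7^0 mod 101 = 96, hash=94+96 mod 101 = 89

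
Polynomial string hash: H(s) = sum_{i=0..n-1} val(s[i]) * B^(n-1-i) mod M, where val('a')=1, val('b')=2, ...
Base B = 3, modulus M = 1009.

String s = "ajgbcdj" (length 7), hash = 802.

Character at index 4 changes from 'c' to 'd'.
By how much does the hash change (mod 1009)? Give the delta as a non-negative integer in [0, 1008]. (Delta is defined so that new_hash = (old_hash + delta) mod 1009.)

Answer: 9

Derivation:
Delta formula: (val(new) - val(old)) * B^(n-1-k) mod M
  val('d') - val('c') = 4 - 3 = 1
  B^(n-1-k) = 3^2 mod 1009 = 9
  Delta = 1 * 9 mod 1009 = 9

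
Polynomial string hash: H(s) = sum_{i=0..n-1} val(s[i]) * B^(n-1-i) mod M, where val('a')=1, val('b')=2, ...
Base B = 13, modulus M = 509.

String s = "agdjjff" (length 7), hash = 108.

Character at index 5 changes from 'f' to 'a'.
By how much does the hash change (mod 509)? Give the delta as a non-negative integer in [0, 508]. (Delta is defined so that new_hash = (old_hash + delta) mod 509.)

Delta formula: (val(new) - val(old)) * B^(n-1-k) mod M
  val('a') - val('f') = 1 - 6 = -5
  B^(n-1-k) = 13^1 mod 509 = 13
  Delta = -5 * 13 mod 509 = 444

Answer: 444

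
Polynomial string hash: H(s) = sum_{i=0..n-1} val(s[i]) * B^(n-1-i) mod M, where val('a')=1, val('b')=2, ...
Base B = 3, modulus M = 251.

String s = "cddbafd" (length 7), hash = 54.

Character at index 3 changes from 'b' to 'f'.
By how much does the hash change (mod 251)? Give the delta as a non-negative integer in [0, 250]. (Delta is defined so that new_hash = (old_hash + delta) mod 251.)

Answer: 108

Derivation:
Delta formula: (val(new) - val(old)) * B^(n-1-k) mod M
  val('f') - val('b') = 6 - 2 = 4
  B^(n-1-k) = 3^3 mod 251 = 27
  Delta = 4 * 27 mod 251 = 108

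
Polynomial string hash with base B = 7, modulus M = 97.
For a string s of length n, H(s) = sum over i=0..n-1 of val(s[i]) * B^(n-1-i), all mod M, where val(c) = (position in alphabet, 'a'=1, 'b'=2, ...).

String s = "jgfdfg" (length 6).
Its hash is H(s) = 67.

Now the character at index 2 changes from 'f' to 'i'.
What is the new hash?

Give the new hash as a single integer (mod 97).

val('f') = 6, val('i') = 9
Position k = 2, exponent = n-1-k = 3
B^3 mod M = 7^3 mod 97 = 52
Delta = (9 - 6) * 52 mod 97 = 59
New hash = (67 + 59) mod 97 = 29

Answer: 29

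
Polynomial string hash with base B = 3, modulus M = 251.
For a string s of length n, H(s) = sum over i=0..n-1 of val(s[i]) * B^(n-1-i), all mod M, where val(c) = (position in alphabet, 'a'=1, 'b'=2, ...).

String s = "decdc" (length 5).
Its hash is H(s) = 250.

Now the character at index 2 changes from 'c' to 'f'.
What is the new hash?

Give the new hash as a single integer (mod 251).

Answer: 26

Derivation:
val('c') = 3, val('f') = 6
Position k = 2, exponent = n-1-k = 2
B^2 mod M = 3^2 mod 251 = 9
Delta = (6 - 3) * 9 mod 251 = 27
New hash = (250 + 27) mod 251 = 26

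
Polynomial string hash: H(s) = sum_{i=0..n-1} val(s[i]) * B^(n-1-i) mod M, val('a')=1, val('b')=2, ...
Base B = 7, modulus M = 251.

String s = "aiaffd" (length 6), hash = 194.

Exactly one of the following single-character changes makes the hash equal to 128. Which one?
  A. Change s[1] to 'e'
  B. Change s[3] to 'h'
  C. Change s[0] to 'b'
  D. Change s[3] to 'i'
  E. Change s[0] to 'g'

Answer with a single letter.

Answer: A

Derivation:
Option A: s[1]='i'->'e', delta=(5-9)*7^4 mod 251 = 185, hash=194+185 mod 251 = 128 <-- target
Option B: s[3]='f'->'h', delta=(8-6)*7^2 mod 251 = 98, hash=194+98 mod 251 = 41
Option C: s[0]='a'->'b', delta=(2-1)*7^5 mod 251 = 241, hash=194+241 mod 251 = 184
Option D: s[3]='f'->'i', delta=(9-6)*7^2 mod 251 = 147, hash=194+147 mod 251 = 90
Option E: s[0]='a'->'g', delta=(7-1)*7^5 mod 251 = 191, hash=194+191 mod 251 = 134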